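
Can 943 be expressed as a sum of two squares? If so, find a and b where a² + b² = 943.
Not possible

Factorization: 943 = 23 × 41
By Fermat: n is sum of two squares iff every prime p ≡ 3 (mod 4) appears to even power.
Prime(s) ≡ 3 (mod 4) with odd exponent: [(23, 1)]
Therefore 943 cannot be expressed as a² + b².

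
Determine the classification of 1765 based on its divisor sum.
deficient

Proper divisors of 1765: sum = 1 + 5 + 353 = 359
Since 359 < 1765, 1765 is deficient.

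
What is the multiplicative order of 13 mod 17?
4

17 is prime, so ord(13) divides φ(17) = 16.
Divisors of 16: 1, 2, 4, 8, 16.
Repeated squaring: 13^1 ≡ 13, 13^2 ≡ 16, 13^4 ≡ 1, 13^8 ≡ 1, 13^16 ≡ 1 (mod 17).
Test 13^d mod 17 for each divisor d in increasing order:
13^1 ≡ 13
13^2 ≡ 16
13^4 ≡ 1  ← first divisor giving 1
The order is 4.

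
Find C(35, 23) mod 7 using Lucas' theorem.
0

Using Lucas' theorem:
Write n=35 and k=23 in base 7:
n in base 7: [5, 0]
k in base 7: [3, 2]
C(35,23) mod 7 = ∏ C(n_i, k_i) mod 7
Digit binomials (mod 7): C(5,3) = 10 ≡ 3; C(0,2) = 0 (k_i > n_i)
Product: 3 × 0 = 0 ≡ 0 (mod 7)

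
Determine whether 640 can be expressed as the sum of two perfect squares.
8² + 24² (a=8, b=24)

Factorization: 640 = 2^7 × 5
By Fermat: n is sum of two squares iff every prime p ≡ 3 (mod 4) appears to even power.
All primes ≡ 3 (mod 4) appear to even power.
Search a = 0, 1, 2, … for 640 - a² a perfect square: first hit at a = 8: 640 - 64 = 576 = 24².
640 = 8² + 24² = 64 + 576 ✓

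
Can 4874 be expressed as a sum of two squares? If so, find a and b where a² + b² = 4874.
43² + 55² (a=43, b=55)

Factorization: 4874 = 2 × 2437
By Fermat: n is sum of two squares iff every prime p ≡ 3 (mod 4) appears to even power.
All primes ≡ 3 (mod 4) appear to even power.
Search a = 0, 1, 2, … for 4874 - a² a perfect square: first hit at a = 43: 4874 - 1849 = 3025 = 55².
4874 = 43² + 55² = 1849 + 3025 ✓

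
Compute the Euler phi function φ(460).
176

460 = 2^2 × 5 × 23
φ(n) = n × ∏(1 - 1/p) for each prime p dividing n
φ(460) = 460 × (1 - 1/2) × (1 - 1/5) × (1 - 1/23) = 176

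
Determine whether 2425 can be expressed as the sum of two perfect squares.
11² + 48² (a=11, b=48)

Factorization: 2425 = 5^2 × 97
By Fermat: n is sum of two squares iff every prime p ≡ 3 (mod 4) appears to even power.
All primes ≡ 3 (mod 4) appear to even power.
Search a = 0, 1, 2, … for 2425 - a² a perfect square: first hit at a = 11: 2425 - 121 = 2304 = 48².
2425 = 11² + 48² = 121 + 2304 ✓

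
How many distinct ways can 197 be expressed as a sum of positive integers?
3068829878530

p(n) counts ways to write n as a sum of positive integers (order ignored).
Euler's pentagonal recurrence: p(k) = p(k-1) + p(k-2) - p(k-5) - p(k-7) + p(k-12) + p(k-15) - ... (offsets j(3j∓1)/2, signs ++--, p(0)=1, p(<0)=0).
DP table for k = 0..196: p(0)=1, p(1)=1, p(2)=2, p(3)=3, p(4)=5, p(5)=7, p(6)=11, p(7)=15, p(8)=22, p(9)=30, p(10)=42, p(11)=56, p(12)=77, p(13)=101, p(14)=135, p(15)=176, p(16)=231, p(17)=297, p(18)=385, p(19)=490, p(20)=627, p(21)=792, p(22)=1002, p(23)=1255, p(24)=1575, p(25)=1958, p(26)=2436, p(27)=3010, p(28)=3718, p(29)=4565, p(30)=5604, p(31)=6842, p(32)=8349, p(33)=10143, p(34)=12310, p(35)=14883, p(36)=17977, p(37)=21637, p(38)=26015, p(39)=31185, p(40)=37338, p(41)=44583, p(42)=53174, p(43)=63261, p(44)=75175, p(45)=89134, p(46)=105558, p(47)=124754, p(48)=147273, p(49)=173525, p(50)=204226, p(51)=239943, p(52)=281589, p(53)=329931, p(54)=386155, p(55)=451276, p(56)=526823, p(57)=614154, p(58)=715220, p(59)=831820, p(60)=966467, p(61)=1121505, p(62)=1300156, p(63)=1505499, p(64)=1741630, p(65)=2012558, p(66)=2323520, p(67)=2679689, p(68)=3087735, p(69)=3554345, p(70)=4087968, p(71)=4697205, p(72)=5392783, p(73)=6185689, p(74)=7089500, p(75)=8118264, p(76)=9289091, p(77)=10619863, p(78)=12132164, p(79)=13848650, p(80)=15796476, p(81)=18004327, p(82)=20506255, p(83)=23338469, p(84)=26543660, p(85)=30167357, p(86)=34262962, p(87)=38887673, p(88)=44108109, p(89)=49995925, p(90)=56634173, p(91)=64112359, p(92)=72533807, p(93)=82010177, p(94)=92669720, p(95)=104651419, p(96)=118114304, p(97)=133230930, p(98)=150198136, p(99)=169229875, p(100)=190569292, p(101)=214481126, p(102)=241265379, p(103)=271248950, p(104)=304801365, p(105)=342325709, p(106)=384276336, p(107)=431149389, p(108)=483502844, p(109)=541946240, p(110)=607163746, p(111)=679903203, p(112)=761002156, p(113)=851376628, p(114)=952050665, p(115)=1064144451, p(116)=1188908248, p(117)=1327710076, p(118)=1482074143, p(119)=1653668665, p(120)=1844349560, p(121)=2056148051, p(122)=2291320912, p(123)=2552338241, p(124)=2841940500, p(125)=3163127352, p(126)=3519222692, p(127)=3913864295, p(128)=4351078600, p(129)=4835271870, p(130)=5371315400, p(131)=5964539504, p(132)=6620830889, p(133)=7346629512, p(134)=8149040695, p(135)=9035836076, p(136)=10015581680, p(137)=11097645016, p(138)=12292341831, p(139)=13610949895, p(140)=15065878135, p(141)=16670689208, p(142)=18440293320, p(143)=20390982757, p(144)=22540654445, p(145)=24908858009, p(146)=27517052599, p(147)=30388671978, p(148)=33549419497, p(149)=37027355200, p(150)=40853235313, p(151)=45060624582, p(152)=49686288421, p(153)=54770336324, p(154)=60356673280, p(155)=66493182097, p(156)=73232243759, p(157)=80630964769, p(158)=88751778802, p(159)=97662728555, p(160)=107438159466, p(161)=118159068427, p(162)=129913904637, p(163)=142798995930, p(164)=156919475295, p(165)=172389800255, p(166)=189334822579, p(167)=207890420102, p(168)=228204732751, p(169)=250438925115, p(170)=274768617130, p(171)=301384802048, p(172)=330495499613, p(173)=362326859895, p(174)=397125074750, p(175)=435157697830, p(176)=476715857290, p(177)=522115831195, p(178)=571701605655, p(179)=625846753120, p(180)=684957390936, p(181)=749474411781, p(182)=819876908323, p(183)=896684817527, p(184)=980462880430, p(185)=1071823774337, p(186)=1171432692373, p(187)=1280011042268, p(188)=1398341745571, p(189)=1527273599625, p(190)=1667727404093, p(191)=1820701100652, p(192)=1987276856363, p(193)=2168627105469, p(194)=2366022741845, p(195)=2580840212973, p(196)=2814570987591.
Final step: p(197) = p(196) + p(195) - p(192) - p(190) + p(185) + p(182) - p(175) - p(171) + p(162) + p(157) - p(146) - p(140) + p(127) + p(120) - p(105) - p(97) + p(80) + p(71) - p(52) - p(42) + p(21) + p(10)
= 2814570987591 + 2580840212973 - 1987276856363 - 1667727404093 + 1071823774337 + 819876908323 - 435157697830 - 301384802048 + 129913904637 + 80630964769 - 27517052599 - 15065878135 + 3913864295 + 1844349560 - 342325709 - 133230930 + 15796476 + 4697205 - 281589 - 53174 + 792 + 42
= 3068829878530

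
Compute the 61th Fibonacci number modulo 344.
209

Matrix identity: Q^n = [[F_(n+1), F_n], [F_n, F_(n-1)]] with Q = [[1,1],[1,0]].
n = 61 = 111101₂. Square-and-multiply, entries mod 344:
Q^1 = [[1,1],[1,0]]
Q^3 = (Q^1)²·Q = [[3,2],[2,1]]
Q^7 = (Q^3)²·Q = [[21,13],[13,8]]
Q^15 = (Q^7)²·Q = [[299,266],[266,33]]
Q^30 = (Q^15)² = [[197,248],[248,293]]
Q^61 = (Q^30)²·Q = [[297,209],[209,88]]
F_61 mod 344 = Q^61[0][1] = 209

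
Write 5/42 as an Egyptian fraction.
1/9 + 1/126

Greedy algorithm:
5/42: ceiling(42/5) = 9, use 1/9
1/126: ceiling(126/1) = 126, use 1/126
Result: 5/42 = 1/9 + 1/126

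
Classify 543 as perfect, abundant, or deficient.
deficient

Proper divisors of 543: sum = 1 + 3 + 181 = 185
Since 185 < 543, 543 is deficient.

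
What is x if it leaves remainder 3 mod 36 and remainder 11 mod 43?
183

Using Chinese Remainder Theorem:
M = 36 × 43 = 1548
M1 = 43, M2 = 36
y1 = 43^(-1) mod 36 = 31
y2 = 36^(-1) mod 43 = 6
x = (3×43×31 + 11×36×6) mod 1548 = 183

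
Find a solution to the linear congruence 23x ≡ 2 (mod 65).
x ≡ 34 (mod 65)

gcd(23, 65) = 1, which divides 2, so solutions exist.
Find 23^(-1) mod 65 by the extended Euclidean algorithm:
65 = 2 × 23 + 19  ⟹  19 = (1)·65 + (-2)·23
23 = 1 × 19 + 4  ⟹  4 = (-1)·65 + (3)·23
19 = 4 × 4 + 3  ⟹  3 = (5)·65 + (-14)·23
4 = 1 × 3 + 1  ⟹  1 = (-6)·65 + (17)·23
So (17)·23 ≡ 1 (mod 65), i.e. 23^(-1) ≡ 17 (mod 65).
x ≡ 17 × 2 = 34 ≡ 34 (mod 65).
Check: 23 × 34 = 782 ≡ 2 (mod 65).
Unique solution: x ≡ 34 (mod 65)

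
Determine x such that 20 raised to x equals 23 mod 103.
6

Baby-step giant-step with step n = ⌈√103⌉ = 11.
Baby steps 20^j mod 103 (j:value) for j=0..10: 0:1, 1:20, 2:91, 3:69, 4:41, 5:99, 6:23, 7:48, 8:33, 9:42, 10:16.
h = 23 is already in the table at j=6, so x = 6.
Check: 20^6 ≡ 23 (mod 103).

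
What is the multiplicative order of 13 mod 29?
14

29 is prime, so ord(13) divides φ(29) = 28.
Divisors of 28: 1, 2, 4, 7, 14, 28.
Repeated squaring: 13^1 ≡ 13, 13^2 ≡ 24, 13^4 ≡ 25, 13^8 ≡ 16, 13^16 ≡ 24 (mod 29).
Test 13^d mod 29 for each divisor d in increasing order:
13^1 ≡ 13
13^2 ≡ 24
13^4 ≡ 25
13^7 = 13^4·13^2·13^1 ≡ 28
13^14 = 13^8·13^4·13^2 ≡ 1  ← first divisor giving 1
The order is 14.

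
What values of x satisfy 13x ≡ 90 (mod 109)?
x ≡ 74 (mod 109)

gcd(13, 109) = 1, which divides 90, so solutions exist.
Find 13^(-1) mod 109 by the extended Euclidean algorithm:
109 = 8 × 13 + 5  ⟹  5 = (1)·109 + (-8)·13
13 = 2 × 5 + 3  ⟹  3 = (-2)·109 + (17)·13
5 = 1 × 3 + 2  ⟹  2 = (3)·109 + (-25)·13
3 = 1 × 2 + 1  ⟹  1 = (-5)·109 + (42)·13
So (42)·13 ≡ 1 (mod 109), i.e. 13^(-1) ≡ 42 (mod 109).
x ≡ 42 × 90 = 3780 ≡ 74 (mod 109).
Check: 13 × 74 = 962 ≡ 90 (mod 109).
Unique solution: x ≡ 74 (mod 109)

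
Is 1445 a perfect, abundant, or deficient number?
deficient

Proper divisors of 1445: sum = 1 + 5 + 17 + 85 + 289 = 397
Since 397 < 1445, 1445 is deficient.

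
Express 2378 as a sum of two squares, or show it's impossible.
13² + 47² (a=13, b=47)

Factorization: 2378 = 2 × 29 × 41
By Fermat: n is sum of two squares iff every prime p ≡ 3 (mod 4) appears to even power.
All primes ≡ 3 (mod 4) appear to even power.
Search a = 0, 1, 2, … for 2378 - a² a perfect square: first hit at a = 13: 2378 - 169 = 2209 = 47².
2378 = 13² + 47² = 169 + 2209 ✓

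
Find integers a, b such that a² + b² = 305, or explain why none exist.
4² + 17² (a=4, b=17)

Factorization: 305 = 5 × 61
By Fermat: n is sum of two squares iff every prime p ≡ 3 (mod 4) appears to even power.
All primes ≡ 3 (mod 4) appear to even power.
Search a = 0, 1, 2, … for 305 - a² a perfect square: first hit at a = 4: 305 - 16 = 289 = 17².
305 = 4² + 17² = 16 + 289 ✓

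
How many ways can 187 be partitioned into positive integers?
1280011042268

p(n) counts ways to write n as a sum of positive integers (order ignored).
Euler's pentagonal recurrence: p(k) = p(k-1) + p(k-2) - p(k-5) - p(k-7) + p(k-12) + p(k-15) - ... (offsets j(3j∓1)/2, signs ++--, p(0)=1, p(<0)=0).
DP table for k = 0..186: p(0)=1, p(1)=1, p(2)=2, p(3)=3, p(4)=5, p(5)=7, p(6)=11, p(7)=15, p(8)=22, p(9)=30, p(10)=42, p(11)=56, p(12)=77, p(13)=101, p(14)=135, p(15)=176, p(16)=231, p(17)=297, p(18)=385, p(19)=490, p(20)=627, p(21)=792, p(22)=1002, p(23)=1255, p(24)=1575, p(25)=1958, p(26)=2436, p(27)=3010, p(28)=3718, p(29)=4565, p(30)=5604, p(31)=6842, p(32)=8349, p(33)=10143, p(34)=12310, p(35)=14883, p(36)=17977, p(37)=21637, p(38)=26015, p(39)=31185, p(40)=37338, p(41)=44583, p(42)=53174, p(43)=63261, p(44)=75175, p(45)=89134, p(46)=105558, p(47)=124754, p(48)=147273, p(49)=173525, p(50)=204226, p(51)=239943, p(52)=281589, p(53)=329931, p(54)=386155, p(55)=451276, p(56)=526823, p(57)=614154, p(58)=715220, p(59)=831820, p(60)=966467, p(61)=1121505, p(62)=1300156, p(63)=1505499, p(64)=1741630, p(65)=2012558, p(66)=2323520, p(67)=2679689, p(68)=3087735, p(69)=3554345, p(70)=4087968, p(71)=4697205, p(72)=5392783, p(73)=6185689, p(74)=7089500, p(75)=8118264, p(76)=9289091, p(77)=10619863, p(78)=12132164, p(79)=13848650, p(80)=15796476, p(81)=18004327, p(82)=20506255, p(83)=23338469, p(84)=26543660, p(85)=30167357, p(86)=34262962, p(87)=38887673, p(88)=44108109, p(89)=49995925, p(90)=56634173, p(91)=64112359, p(92)=72533807, p(93)=82010177, p(94)=92669720, p(95)=104651419, p(96)=118114304, p(97)=133230930, p(98)=150198136, p(99)=169229875, p(100)=190569292, p(101)=214481126, p(102)=241265379, p(103)=271248950, p(104)=304801365, p(105)=342325709, p(106)=384276336, p(107)=431149389, p(108)=483502844, p(109)=541946240, p(110)=607163746, p(111)=679903203, p(112)=761002156, p(113)=851376628, p(114)=952050665, p(115)=1064144451, p(116)=1188908248, p(117)=1327710076, p(118)=1482074143, p(119)=1653668665, p(120)=1844349560, p(121)=2056148051, p(122)=2291320912, p(123)=2552338241, p(124)=2841940500, p(125)=3163127352, p(126)=3519222692, p(127)=3913864295, p(128)=4351078600, p(129)=4835271870, p(130)=5371315400, p(131)=5964539504, p(132)=6620830889, p(133)=7346629512, p(134)=8149040695, p(135)=9035836076, p(136)=10015581680, p(137)=11097645016, p(138)=12292341831, p(139)=13610949895, p(140)=15065878135, p(141)=16670689208, p(142)=18440293320, p(143)=20390982757, p(144)=22540654445, p(145)=24908858009, p(146)=27517052599, p(147)=30388671978, p(148)=33549419497, p(149)=37027355200, p(150)=40853235313, p(151)=45060624582, p(152)=49686288421, p(153)=54770336324, p(154)=60356673280, p(155)=66493182097, p(156)=73232243759, p(157)=80630964769, p(158)=88751778802, p(159)=97662728555, p(160)=107438159466, p(161)=118159068427, p(162)=129913904637, p(163)=142798995930, p(164)=156919475295, p(165)=172389800255, p(166)=189334822579, p(167)=207890420102, p(168)=228204732751, p(169)=250438925115, p(170)=274768617130, p(171)=301384802048, p(172)=330495499613, p(173)=362326859895, p(174)=397125074750, p(175)=435157697830, p(176)=476715857290, p(177)=522115831195, p(178)=571701605655, p(179)=625846753120, p(180)=684957390936, p(181)=749474411781, p(182)=819876908323, p(183)=896684817527, p(184)=980462880430, p(185)=1071823774337, p(186)=1171432692373.
Final step: p(187) = p(186) + p(185) - p(182) - p(180) + p(175) + p(172) - p(165) - p(161) + p(152) + p(147) - p(136) - p(130) + p(117) + p(110) - p(95) - p(87) + p(70) + p(61) - p(42) - p(32) + p(11) + p(0)
= 1171432692373 + 1071823774337 - 819876908323 - 684957390936 + 435157697830 + 330495499613 - 172389800255 - 118159068427 + 49686288421 + 30388671978 - 10015581680 - 5371315400 + 1327710076 + 607163746 - 104651419 - 38887673 + 4087968 + 1121505 - 53174 - 8349 + 56 + 1
= 1280011042268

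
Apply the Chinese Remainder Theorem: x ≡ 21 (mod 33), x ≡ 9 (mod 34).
417

Using Chinese Remainder Theorem:
M = 33 × 34 = 1122
M1 = 34, M2 = 33
y1 = 34^(-1) mod 33 = 1
y2 = 33^(-1) mod 34 = 33
x = (21×34×1 + 9×33×33) mod 1122 = 417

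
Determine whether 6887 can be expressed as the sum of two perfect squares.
Not possible

Factorization: 6887 = 71 × 97
By Fermat: n is sum of two squares iff every prime p ≡ 3 (mod 4) appears to even power.
Prime(s) ≡ 3 (mod 4) with odd exponent: [(71, 1)]
Therefore 6887 cannot be expressed as a² + b².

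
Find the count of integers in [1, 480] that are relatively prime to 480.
128

480 = 2^5 × 3 × 5
φ(n) = n × ∏(1 - 1/p) for each prime p dividing n
φ(480) = 480 × (1 - 1/2) × (1 - 1/3) × (1 - 1/5) = 128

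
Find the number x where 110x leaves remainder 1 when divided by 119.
66

gcd(110, 119) = 1, so the inverse exists.
Extended Euclidean algorithm on (119, 110):
119 = 1 × 110 + 9  ⟹  9 = (1)·119 + (-1)·110
110 = 12 × 9 + 2  ⟹  2 = (-12)·119 + (13)·110
9 = 4 × 2 + 1  ⟹  1 = (49)·119 + (-53)·110
So (-53)·110 ≡ 1 (mod 119), i.e. 110^(-1) ≡ -53 ≡ 66 (mod 119).
Check: 110 × 66 = 7260 ≡ 1 (mod 119)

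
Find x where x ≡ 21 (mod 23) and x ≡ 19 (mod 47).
113

Using Chinese Remainder Theorem:
M = 23 × 47 = 1081
M1 = 47, M2 = 23
y1 = 47^(-1) mod 23 = 1
y2 = 23^(-1) mod 47 = 45
x = (21×47×1 + 19×23×45) mod 1081 = 113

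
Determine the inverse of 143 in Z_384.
239

gcd(143, 384) = 1, so the inverse exists.
Extended Euclidean algorithm on (384, 143):
384 = 2 × 143 + 98  ⟹  98 = (1)·384 + (-2)·143
143 = 1 × 98 + 45  ⟹  45 = (-1)·384 + (3)·143
98 = 2 × 45 + 8  ⟹  8 = (3)·384 + (-8)·143
45 = 5 × 8 + 5  ⟹  5 = (-16)·384 + (43)·143
8 = 1 × 5 + 3  ⟹  3 = (19)·384 + (-51)·143
5 = 1 × 3 + 2  ⟹  2 = (-35)·384 + (94)·143
3 = 1 × 2 + 1  ⟹  1 = (54)·384 + (-145)·143
So (-145)·143 ≡ 1 (mod 384), i.e. 143^(-1) ≡ -145 ≡ 239 (mod 384).
Check: 143 × 239 = 34177 ≡ 1 (mod 384)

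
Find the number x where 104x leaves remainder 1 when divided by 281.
127

gcd(104, 281) = 1, so the inverse exists.
Extended Euclidean algorithm on (281, 104):
281 = 2 × 104 + 73  ⟹  73 = (1)·281 + (-2)·104
104 = 1 × 73 + 31  ⟹  31 = (-1)·281 + (3)·104
73 = 2 × 31 + 11  ⟹  11 = (3)·281 + (-8)·104
31 = 2 × 11 + 9  ⟹  9 = (-7)·281 + (19)·104
11 = 1 × 9 + 2  ⟹  2 = (10)·281 + (-27)·104
9 = 4 × 2 + 1  ⟹  1 = (-47)·281 + (127)·104
So (127)·104 ≡ 1 (mod 281), i.e. 104^(-1) ≡ 127 (mod 281).
Check: 104 × 127 = 13208 ≡ 1 (mod 281)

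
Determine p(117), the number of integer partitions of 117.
1327710076

p(n) counts ways to write n as a sum of positive integers (order ignored).
Euler's pentagonal recurrence: p(k) = p(k-1) + p(k-2) - p(k-5) - p(k-7) + p(k-12) + p(k-15) - ... (offsets j(3j∓1)/2, signs ++--, p(0)=1, p(<0)=0).
DP table for k = 0..116: p(0)=1, p(1)=1, p(2)=2, p(3)=3, p(4)=5, p(5)=7, p(6)=11, p(7)=15, p(8)=22, p(9)=30, p(10)=42, p(11)=56, p(12)=77, p(13)=101, p(14)=135, p(15)=176, p(16)=231, p(17)=297, p(18)=385, p(19)=490, p(20)=627, p(21)=792, p(22)=1002, p(23)=1255, p(24)=1575, p(25)=1958, p(26)=2436, p(27)=3010, p(28)=3718, p(29)=4565, p(30)=5604, p(31)=6842, p(32)=8349, p(33)=10143, p(34)=12310, p(35)=14883, p(36)=17977, p(37)=21637, p(38)=26015, p(39)=31185, p(40)=37338, p(41)=44583, p(42)=53174, p(43)=63261, p(44)=75175, p(45)=89134, p(46)=105558, p(47)=124754, p(48)=147273, p(49)=173525, p(50)=204226, p(51)=239943, p(52)=281589, p(53)=329931, p(54)=386155, p(55)=451276, p(56)=526823, p(57)=614154, p(58)=715220, p(59)=831820, p(60)=966467, p(61)=1121505, p(62)=1300156, p(63)=1505499, p(64)=1741630, p(65)=2012558, p(66)=2323520, p(67)=2679689, p(68)=3087735, p(69)=3554345, p(70)=4087968, p(71)=4697205, p(72)=5392783, p(73)=6185689, p(74)=7089500, p(75)=8118264, p(76)=9289091, p(77)=10619863, p(78)=12132164, p(79)=13848650, p(80)=15796476, p(81)=18004327, p(82)=20506255, p(83)=23338469, p(84)=26543660, p(85)=30167357, p(86)=34262962, p(87)=38887673, p(88)=44108109, p(89)=49995925, p(90)=56634173, p(91)=64112359, p(92)=72533807, p(93)=82010177, p(94)=92669720, p(95)=104651419, p(96)=118114304, p(97)=133230930, p(98)=150198136, p(99)=169229875, p(100)=190569292, p(101)=214481126, p(102)=241265379, p(103)=271248950, p(104)=304801365, p(105)=342325709, p(106)=384276336, p(107)=431149389, p(108)=483502844, p(109)=541946240, p(110)=607163746, p(111)=679903203, p(112)=761002156, p(113)=851376628, p(114)=952050665, p(115)=1064144451, p(116)=1188908248.
Final step: p(117) = p(116) + p(115) - p(112) - p(110) + p(105) + p(102) - p(95) - p(91) + p(82) + p(77) - p(66) - p(60) + p(47) + p(40) - p(25) - p(17) + p(0)
= 1188908248 + 1064144451 - 761002156 - 607163746 + 342325709 + 241265379 - 104651419 - 64112359 + 20506255 + 10619863 - 2323520 - 966467 + 124754 + 37338 - 1958 - 297 + 1
= 1327710076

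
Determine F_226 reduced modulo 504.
127

Matrix identity: Q^n = [[F_(n+1), F_n], [F_n, F_(n-1)]] with Q = [[1,1],[1,0]].
n = 226 = 11100010₂. Square-and-multiply, entries mod 504:
Q^1 = [[1,1],[1,0]]
Q^3 = (Q^1)²·Q = [[3,2],[2,1]]
Q^7 = (Q^3)²·Q = [[21,13],[13,8]]
Q^14 = (Q^7)² = [[106,377],[377,233]]
Q^28 = (Q^14)² = [[149,291],[291,362]]
Q^56 = (Q^28)² = [[34,21],[21,13]]
Q^113 = (Q^56)²·Q = [[64,85],[85,483]]
Q^226 = (Q^113)² = [[233,127],[127,106]]
F_226 mod 504 = Q^226[0][1] = 127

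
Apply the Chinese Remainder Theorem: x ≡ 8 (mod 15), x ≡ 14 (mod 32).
398

Using Chinese Remainder Theorem:
M = 15 × 32 = 480
M1 = 32, M2 = 15
y1 = 32^(-1) mod 15 = 8
y2 = 15^(-1) mod 32 = 15
x = (8×32×8 + 14×15×15) mod 480 = 398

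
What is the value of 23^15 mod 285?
182

Repeated squaring. Binary of 15 = 1111.
23^1 ≡ 23 (mod 285); 23^2 ≡ 244 (mod 285); 23^4 ≡ 256 (mod 285); 23^8 ≡ 271 (mod 285)
23^15 = 23^1 × 23^2 × 23^4 × 23^8 ≡ 182 (mod 285)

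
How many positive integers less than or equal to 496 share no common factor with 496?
240

496 = 2^4 × 31
φ(n) = n × ∏(1 - 1/p) for each prime p dividing n
φ(496) = 496 × (1 - 1/2) × (1 - 1/31) = 240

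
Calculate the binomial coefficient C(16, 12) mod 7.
0

Using Lucas' theorem:
Write n=16 and k=12 in base 7:
n in base 7: [2, 2]
k in base 7: [1, 5]
C(16,12) mod 7 = ∏ C(n_i, k_i) mod 7
Digit binomials (mod 7): C(2,1) = 2; C(2,5) = 0 (k_i > n_i)
Product: 2 × 0 = 0 ≡ 0 (mod 7)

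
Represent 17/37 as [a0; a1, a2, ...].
[0; 2, 5, 1, 2]

Euclidean algorithm steps:
17 = 0 × 37 + 17
37 = 2 × 17 + 3
17 = 5 × 3 + 2
3 = 1 × 2 + 1
2 = 2 × 1 + 0
Continued fraction: [0; 2, 5, 1, 2]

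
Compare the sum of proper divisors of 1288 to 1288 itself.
abundant

Proper divisors of 1288: sum = 1 + 2 + 4 + 7 + 8 + 14 + 23 + 28 + 46 + 56 + 92 + 161 + 184 + 322 + 644 = 1592
Since 1592 > 1288, 1288 is abundant.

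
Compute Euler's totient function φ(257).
256

257 = 257
φ(n) = n × ∏(1 - 1/p) for each prime p dividing n
φ(257) = 257 × (1 - 1/257) = 256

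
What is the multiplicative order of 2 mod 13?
12

13 is prime, so ord(2) divides φ(13) = 12.
Divisors of 12: 1, 2, 3, 4, 6, 12.
Repeated squaring: 2^1 ≡ 2, 2^2 ≡ 4, 2^4 ≡ 3, 2^8 ≡ 9 (mod 13).
Test 2^d mod 13 for each divisor d in increasing order:
2^1 ≡ 2
2^2 ≡ 4
2^3 = 2^2·2^1 ≡ 8
2^4 ≡ 3
2^6 = 2^4·2^2 ≡ 12
2^12 = 2^8·2^4 ≡ 1  ← first divisor giving 1
The order is 12.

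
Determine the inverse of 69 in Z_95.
84

gcd(69, 95) = 1, so the inverse exists.
Extended Euclidean algorithm on (95, 69):
95 = 1 × 69 + 26  ⟹  26 = (1)·95 + (-1)·69
69 = 2 × 26 + 17  ⟹  17 = (-2)·95 + (3)·69
26 = 1 × 17 + 9  ⟹  9 = (3)·95 + (-4)·69
17 = 1 × 9 + 8  ⟹  8 = (-5)·95 + (7)·69
9 = 1 × 8 + 1  ⟹  1 = (8)·95 + (-11)·69
So (-11)·69 ≡ 1 (mod 95), i.e. 69^(-1) ≡ -11 ≡ 84 (mod 95).
Check: 69 × 84 = 5796 ≡ 1 (mod 95)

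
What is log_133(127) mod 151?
138

Baby-step giant-step with step n = ⌈√151⌉ = 13.
Baby steps 133^j mod 151 (j:value) for j=0..12: 0:1, 1:133, 2:22, 3:57, 4:31, 5:46, 6:78, 7:106, 8:55, 9:67, 10:2, 11:115, 12:44.
Giant-step multiplier: 133^(-13) ≡ 133^(150-13) = 133^137 ≡ 102 (mod 151).
Giant steps γ_i = 127·102^i mod 151: γ_0=127, γ_1=119, γ_2=58, γ_3=27, γ_4=36, γ_5=48, γ_6=64, γ_7=35, γ_8=97, γ_9=79, γ_10=55 (in table at j=8).
x = i·n + j = 10·13 + 8 = 138.
Check: 133^138 ≡ 127 (mod 151).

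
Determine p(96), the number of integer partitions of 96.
118114304

p(n) counts ways to write n as a sum of positive integers (order ignored).
Euler's pentagonal recurrence: p(k) = p(k-1) + p(k-2) - p(k-5) - p(k-7) + p(k-12) + p(k-15) - ... (offsets j(3j∓1)/2, signs ++--, p(0)=1, p(<0)=0).
DP table for k = 0..95: p(0)=1, p(1)=1, p(2)=2, p(3)=3, p(4)=5, p(5)=7, p(6)=11, p(7)=15, p(8)=22, p(9)=30, p(10)=42, p(11)=56, p(12)=77, p(13)=101, p(14)=135, p(15)=176, p(16)=231, p(17)=297, p(18)=385, p(19)=490, p(20)=627, p(21)=792, p(22)=1002, p(23)=1255, p(24)=1575, p(25)=1958, p(26)=2436, p(27)=3010, p(28)=3718, p(29)=4565, p(30)=5604, p(31)=6842, p(32)=8349, p(33)=10143, p(34)=12310, p(35)=14883, p(36)=17977, p(37)=21637, p(38)=26015, p(39)=31185, p(40)=37338, p(41)=44583, p(42)=53174, p(43)=63261, p(44)=75175, p(45)=89134, p(46)=105558, p(47)=124754, p(48)=147273, p(49)=173525, p(50)=204226, p(51)=239943, p(52)=281589, p(53)=329931, p(54)=386155, p(55)=451276, p(56)=526823, p(57)=614154, p(58)=715220, p(59)=831820, p(60)=966467, p(61)=1121505, p(62)=1300156, p(63)=1505499, p(64)=1741630, p(65)=2012558, p(66)=2323520, p(67)=2679689, p(68)=3087735, p(69)=3554345, p(70)=4087968, p(71)=4697205, p(72)=5392783, p(73)=6185689, p(74)=7089500, p(75)=8118264, p(76)=9289091, p(77)=10619863, p(78)=12132164, p(79)=13848650, p(80)=15796476, p(81)=18004327, p(82)=20506255, p(83)=23338469, p(84)=26543660, p(85)=30167357, p(86)=34262962, p(87)=38887673, p(88)=44108109, p(89)=49995925, p(90)=56634173, p(91)=64112359, p(92)=72533807, p(93)=82010177, p(94)=92669720, p(95)=104651419.
Final step: p(96) = p(95) + p(94) - p(91) - p(89) + p(84) + p(81) - p(74) - p(70) + p(61) + p(56) - p(45) - p(39) + p(26) + p(19) - p(4)
= 104651419 + 92669720 - 64112359 - 49995925 + 26543660 + 18004327 - 7089500 - 4087968 + 1121505 + 526823 - 89134 - 31185 + 2436 + 490 - 5
= 118114304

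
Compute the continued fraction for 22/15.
[1; 2, 7]

Euclidean algorithm steps:
22 = 1 × 15 + 7
15 = 2 × 7 + 1
7 = 7 × 1 + 0
Continued fraction: [1; 2, 7]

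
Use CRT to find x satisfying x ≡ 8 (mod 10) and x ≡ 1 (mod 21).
148

Using Chinese Remainder Theorem:
M = 10 × 21 = 210
M1 = 21, M2 = 10
y1 = 21^(-1) mod 10 = 1
y2 = 10^(-1) mod 21 = 19
x = (8×21×1 + 1×10×19) mod 210 = 148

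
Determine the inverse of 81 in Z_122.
119

gcd(81, 122) = 1, so the inverse exists.
Extended Euclidean algorithm on (122, 81):
122 = 1 × 81 + 41  ⟹  41 = (1)·122 + (-1)·81
81 = 1 × 41 + 40  ⟹  40 = (-1)·122 + (2)·81
41 = 1 × 40 + 1  ⟹  1 = (2)·122 + (-3)·81
So (-3)·81 ≡ 1 (mod 122), i.e. 81^(-1) ≡ -3 ≡ 119 (mod 122).
Check: 81 × 119 = 9639 ≡ 1 (mod 122)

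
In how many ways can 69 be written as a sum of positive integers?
3554345

p(n) counts ways to write n as a sum of positive integers (order ignored).
Euler's pentagonal recurrence: p(k) = p(k-1) + p(k-2) - p(k-5) - p(k-7) + p(k-12) + p(k-15) - ... (offsets j(3j∓1)/2, signs ++--, p(0)=1, p(<0)=0).
DP table for k = 0..68: p(0)=1, p(1)=1, p(2)=2, p(3)=3, p(4)=5, p(5)=7, p(6)=11, p(7)=15, p(8)=22, p(9)=30, p(10)=42, p(11)=56, p(12)=77, p(13)=101, p(14)=135, p(15)=176, p(16)=231, p(17)=297, p(18)=385, p(19)=490, p(20)=627, p(21)=792, p(22)=1002, p(23)=1255, p(24)=1575, p(25)=1958, p(26)=2436, p(27)=3010, p(28)=3718, p(29)=4565, p(30)=5604, p(31)=6842, p(32)=8349, p(33)=10143, p(34)=12310, p(35)=14883, p(36)=17977, p(37)=21637, p(38)=26015, p(39)=31185, p(40)=37338, p(41)=44583, p(42)=53174, p(43)=63261, p(44)=75175, p(45)=89134, p(46)=105558, p(47)=124754, p(48)=147273, p(49)=173525, p(50)=204226, p(51)=239943, p(52)=281589, p(53)=329931, p(54)=386155, p(55)=451276, p(56)=526823, p(57)=614154, p(58)=715220, p(59)=831820, p(60)=966467, p(61)=1121505, p(62)=1300156, p(63)=1505499, p(64)=1741630, p(65)=2012558, p(66)=2323520, p(67)=2679689, p(68)=3087735.
Final step: p(69) = p(68) + p(67) - p(64) - p(62) + p(57) + p(54) - p(47) - p(43) + p(34) + p(29) - p(18) - p(12)
= 3087735 + 2679689 - 1741630 - 1300156 + 614154 + 386155 - 124754 - 63261 + 12310 + 4565 - 385 - 77
= 3554345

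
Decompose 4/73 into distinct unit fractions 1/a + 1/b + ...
1/19 + 1/463 + 1/321091 + 1/206198539471

Greedy algorithm:
4/73: ceiling(73/4) = 19, use 1/19
3/1387: ceiling(1387/3) = 463, use 1/463
2/642181: ceiling(642181/2) = 321091, use 1/321091
1/206198539471: ceiling(206198539471/1) = 206198539471, use 1/206198539471
Result: 4/73 = 1/19 + 1/463 + 1/321091 + 1/206198539471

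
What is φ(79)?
78

79 = 79
φ(n) = n × ∏(1 - 1/p) for each prime p dividing n
φ(79) = 79 × (1 - 1/79) = 78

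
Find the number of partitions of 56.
526823

p(n) counts ways to write n as a sum of positive integers (order ignored).
Euler's pentagonal recurrence: p(k) = p(k-1) + p(k-2) - p(k-5) - p(k-7) + p(k-12) + p(k-15) - ... (offsets j(3j∓1)/2, signs ++--, p(0)=1, p(<0)=0).
DP table for k = 0..55: p(0)=1, p(1)=1, p(2)=2, p(3)=3, p(4)=5, p(5)=7, p(6)=11, p(7)=15, p(8)=22, p(9)=30, p(10)=42, p(11)=56, p(12)=77, p(13)=101, p(14)=135, p(15)=176, p(16)=231, p(17)=297, p(18)=385, p(19)=490, p(20)=627, p(21)=792, p(22)=1002, p(23)=1255, p(24)=1575, p(25)=1958, p(26)=2436, p(27)=3010, p(28)=3718, p(29)=4565, p(30)=5604, p(31)=6842, p(32)=8349, p(33)=10143, p(34)=12310, p(35)=14883, p(36)=17977, p(37)=21637, p(38)=26015, p(39)=31185, p(40)=37338, p(41)=44583, p(42)=53174, p(43)=63261, p(44)=75175, p(45)=89134, p(46)=105558, p(47)=124754, p(48)=147273, p(49)=173525, p(50)=204226, p(51)=239943, p(52)=281589, p(53)=329931, p(54)=386155, p(55)=451276.
Final step: p(56) = p(55) + p(54) - p(51) - p(49) + p(44) + p(41) - p(34) - p(30) + p(21) + p(16) - p(5)
= 451276 + 386155 - 239943 - 173525 + 75175 + 44583 - 12310 - 5604 + 792 + 231 - 7
= 526823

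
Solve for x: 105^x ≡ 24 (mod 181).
97

Baby-step giant-step with step n = ⌈√181⌉ = 14.
Baby steps 105^j mod 181 (j:value) for j=0..13: 0:1, 1:105, 2:165, 3:130, 4:75, 5:92, 6:67, 7:157, 8:14, 9:22, 10:138, 11:10, 12:145, 13:21.
Giant-step multiplier: 105^(-14) ≡ 105^(180-14) = 105^166 ≡ 11 (mod 181).
Giant steps γ_i = 24·11^i mod 181: γ_0=24, γ_1=83, γ_2=8, γ_3=88, γ_4=63, γ_5=150, γ_6=21 (in table at j=13).
x = i·n + j = 6·14 + 13 = 97.
Check: 105^97 ≡ 24 (mod 181).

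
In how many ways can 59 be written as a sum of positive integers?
831820

p(n) counts ways to write n as a sum of positive integers (order ignored).
Euler's pentagonal recurrence: p(k) = p(k-1) + p(k-2) - p(k-5) - p(k-7) + p(k-12) + p(k-15) - ... (offsets j(3j∓1)/2, signs ++--, p(0)=1, p(<0)=0).
DP table for k = 0..58: p(0)=1, p(1)=1, p(2)=2, p(3)=3, p(4)=5, p(5)=7, p(6)=11, p(7)=15, p(8)=22, p(9)=30, p(10)=42, p(11)=56, p(12)=77, p(13)=101, p(14)=135, p(15)=176, p(16)=231, p(17)=297, p(18)=385, p(19)=490, p(20)=627, p(21)=792, p(22)=1002, p(23)=1255, p(24)=1575, p(25)=1958, p(26)=2436, p(27)=3010, p(28)=3718, p(29)=4565, p(30)=5604, p(31)=6842, p(32)=8349, p(33)=10143, p(34)=12310, p(35)=14883, p(36)=17977, p(37)=21637, p(38)=26015, p(39)=31185, p(40)=37338, p(41)=44583, p(42)=53174, p(43)=63261, p(44)=75175, p(45)=89134, p(46)=105558, p(47)=124754, p(48)=147273, p(49)=173525, p(50)=204226, p(51)=239943, p(52)=281589, p(53)=329931, p(54)=386155, p(55)=451276, p(56)=526823, p(57)=614154, p(58)=715220.
Final step: p(59) = p(58) + p(57) - p(54) - p(52) + p(47) + p(44) - p(37) - p(33) + p(24) + p(19) - p(8) - p(2)
= 715220 + 614154 - 386155 - 281589 + 124754 + 75175 - 21637 - 10143 + 1575 + 490 - 22 - 2
= 831820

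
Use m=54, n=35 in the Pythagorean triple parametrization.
(1691, 3780, 4141)

Euclid's formula: a = m² - n², b = 2mn, c = m² + n²
m = 54, n = 35
a = 54² - 35² = 2916 - 1225 = 1691
b = 2 × 54 × 35 = 3780
c = 54² + 35² = 2916 + 1225 = 4141
Verification: 1691² + 3780² = 2859481 + 14288400 = 17147881 = 4141² ✓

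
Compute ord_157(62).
156

157 is prime, so ord(62) divides φ(157) = 156.
Divisors of 156: 1, 2, 3, 4, 6, 12, 13, 26, 39, 52, 78, 156.
Repeated squaring: 62^1 ≡ 62, 62^2 ≡ 76, 62^4 ≡ 124, 62^8 ≡ 147, 62^16 ≡ 100, 62^32 ≡ 109, 62^64 ≡ 106, 62^128 ≡ 89 (mod 157).
Test 62^d mod 157 for each divisor d in increasing order:
62^1 ≡ 62
62^2 ≡ 76
62^3 = 62^2·62^1 ≡ 2
62^4 ≡ 124
62^6 = 62^4·62^2 ≡ 4
62^12 = 62^8·62^4 ≡ 16
62^13 = 62^8·62^4·62^1 ≡ 50
62^26 = 62^16·62^8·62^2 ≡ 145
62^39 = 62^32·62^4·62^2·62^1 ≡ 28
62^52 = 62^32·62^16·62^4 ≡ 144
62^78 = 62^64·62^8·62^4·62^2 ≡ 156
62^156 = 62^128·62^16·62^8·62^4 ≡ 1  ← first divisor giving 1
The order is 156.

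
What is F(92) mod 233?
89

Matrix identity: Q^n = [[F_(n+1), F_n], [F_n, F_(n-1)]] with Q = [[1,1],[1,0]].
n = 92 = 1011100₂. Square-and-multiply, entries mod 233:
Q^1 = [[1,1],[1,0]]
Q^2 = (Q^1)² = [[2,1],[1,1]]
Q^5 = (Q^2)²·Q = [[8,5],[5,3]]
Q^11 = (Q^5)²·Q = [[144,89],[89,55]]
Q^23 = (Q^11)²·Q = [[1,231],[231,3]]
Q^46 = (Q^23)² = [[5,225],[225,13]]
Q^92 = (Q^46)² = [[89,89],[89,0]]
F_92 mod 233 = Q^92[0][1] = 89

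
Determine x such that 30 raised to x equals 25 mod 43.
16

Baby-step giant-step with step n = ⌈√43⌉ = 7.
Baby steps 30^j mod 43 (j:value) for j=0..6: 0:1, 1:30, 2:40, 3:39, 4:9, 5:12, 6:16.
Giant-step multiplier: 30^(-7) ≡ 30^(42-7) = 30^35 ≡ 37 (mod 43).
Giant steps γ_i = 25·37^i mod 43: γ_0=25, γ_1=22, γ_2=40 (in table at j=2).
x = i·n + j = 2·7 + 2 = 16.
Check: 30^16 ≡ 25 (mod 43).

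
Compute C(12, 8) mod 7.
5

Using Lucas' theorem:
Write n=12 and k=8 in base 7:
n in base 7: [1, 5]
k in base 7: [1, 1]
C(12,8) mod 7 = ∏ C(n_i, k_i) mod 7
Digit binomials (mod 7): C(1,1) = 1; C(5,1) = 5
Product: 1 × 5 = 5 ≡ 5 (mod 7)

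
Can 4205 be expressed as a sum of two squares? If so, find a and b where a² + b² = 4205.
19² + 62² (a=19, b=62)

Factorization: 4205 = 5 × 29^2
By Fermat: n is sum of two squares iff every prime p ≡ 3 (mod 4) appears to even power.
All primes ≡ 3 (mod 4) appear to even power.
Search a = 0, 1, 2, … for 4205 - a² a perfect square: first hit at a = 19: 4205 - 361 = 3844 = 62².
4205 = 19² + 62² = 361 + 3844 ✓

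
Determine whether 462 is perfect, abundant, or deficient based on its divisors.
abundant

Proper divisors of 462: sum = 1 + 2 + 3 + 6 + 7 + 11 + 14 + 21 + 22 + 33 + 42 + 66 + 77 + 154 + 231 = 690
Since 690 > 462, 462 is abundant.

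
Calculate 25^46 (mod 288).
241

Repeated squaring. Binary of 46 = 101110.
25^1 ≡ 25 (mod 288); 25^2 ≡ 49 (mod 288); 25^4 ≡ 97 (mod 288); 25^8 ≡ 193 (mod 288); 25^16 ≡ 97 (mod 288); 25^32 ≡ 193 (mod 288)
25^46 = 25^2 × 25^4 × 25^8 × 25^32 ≡ 241 (mod 288)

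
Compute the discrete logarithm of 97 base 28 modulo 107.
47

Baby-step giant-step with step n = ⌈√107⌉ = 11.
Baby steps 28^j mod 107 (j:value) for j=0..10: 0:1, 1:28, 2:35, 3:17, 4:48, 5:60, 6:75, 7:67, 8:57, 9:98, 10:69.
Giant-step multiplier: 28^(-11) ≡ 28^(106-11) = 28^95 ≡ 18 (mod 107).
Giant steps γ_i = 97·18^i mod 107: γ_0=97, γ_1=34, γ_2=77, γ_3=102, γ_4=17 (in table at j=3).
x = i·n + j = 4·11 + 3 = 47.
Check: 28^47 ≡ 97 (mod 107).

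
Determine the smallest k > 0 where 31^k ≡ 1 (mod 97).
48

97 is prime, so ord(31) divides φ(97) = 96.
Divisors of 96: 1, 2, 3, 4, 6, 8, 12, 16, 24, 32, 48, 96.
Repeated squaring: 31^1 ≡ 31, 31^2 ≡ 88, 31^4 ≡ 81, 31^8 ≡ 62, 31^16 ≡ 61, 31^32 ≡ 35, 31^64 ≡ 61 (mod 97).
Test 31^d mod 97 for each divisor d in increasing order:
31^1 ≡ 31
31^2 ≡ 88
31^3 = 31^2·31^1 ≡ 12
31^4 ≡ 81
31^6 = 31^4·31^2 ≡ 47
31^8 ≡ 62
31^12 = 31^8·31^4 ≡ 75
31^16 ≡ 61
31^24 = 31^16·31^8 ≡ 96
31^32 ≡ 35
31^48 = 31^32·31^16 ≡ 1  ← first divisor giving 1
The order is 48.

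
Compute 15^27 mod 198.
27

Repeated squaring. Binary of 27 = 11011.
15^1 ≡ 15 (mod 198); 15^2 ≡ 27 (mod 198); 15^4 ≡ 135 (mod 198); 15^8 ≡ 9 (mod 198); 15^16 ≡ 81 (mod 198)
15^27 = 15^1 × 15^2 × 15^8 × 15^16 ≡ 27 (mod 198)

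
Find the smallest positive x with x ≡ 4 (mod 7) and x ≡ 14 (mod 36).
158

Using Chinese Remainder Theorem:
M = 7 × 36 = 252
M1 = 36, M2 = 7
y1 = 36^(-1) mod 7 = 1
y2 = 7^(-1) mod 36 = 31
x = (4×36×1 + 14×7×31) mod 252 = 158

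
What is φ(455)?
288

455 = 5 × 7 × 13
φ(n) = n × ∏(1 - 1/p) for each prime p dividing n
φ(455) = 455 × (1 - 1/5) × (1 - 1/7) × (1 - 1/13) = 288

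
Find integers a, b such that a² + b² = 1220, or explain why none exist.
8² + 34² (a=8, b=34)

Factorization: 1220 = 2^2 × 5 × 61
By Fermat: n is sum of two squares iff every prime p ≡ 3 (mod 4) appears to even power.
All primes ≡ 3 (mod 4) appear to even power.
Search a = 0, 1, 2, … for 1220 - a² a perfect square: first hit at a = 8: 1220 - 64 = 1156 = 34².
1220 = 8² + 34² = 64 + 1156 ✓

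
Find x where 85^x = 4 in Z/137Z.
76

Baby-step giant-step with step n = ⌈√137⌉ = 12.
Baby steps 85^j mod 137 (j:value) for j=0..11: 0:1, 1:85, 2:101, 3:91, 4:63, 5:12, 6:61, 7:116, 8:133, 9:71, 10:7, 11:47.
Giant-step multiplier: 85^(-12) ≡ 85^(136-12) = 85^124 ≡ 81 (mod 137).
Giant steps γ_i = 4·81^i mod 137: γ_0=4, γ_1=50, γ_2=77, γ_3=72, γ_4=78, γ_5=16, γ_6=63 (in table at j=4).
x = i·n + j = 6·12 + 4 = 76.
Check: 85^76 ≡ 4 (mod 137).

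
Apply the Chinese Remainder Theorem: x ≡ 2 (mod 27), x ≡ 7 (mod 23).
191

Using Chinese Remainder Theorem:
M = 27 × 23 = 621
M1 = 23, M2 = 27
y1 = 23^(-1) mod 27 = 20
y2 = 27^(-1) mod 23 = 6
x = (2×23×20 + 7×27×6) mod 621 = 191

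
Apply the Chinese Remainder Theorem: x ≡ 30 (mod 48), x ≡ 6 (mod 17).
414

Using Chinese Remainder Theorem:
M = 48 × 17 = 816
M1 = 17, M2 = 48
y1 = 17^(-1) mod 48 = 17
y2 = 48^(-1) mod 17 = 11
x = (30×17×17 + 6×48×11) mod 816 = 414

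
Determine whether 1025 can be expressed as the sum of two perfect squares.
1² + 32² (a=1, b=32)

Factorization: 1025 = 5^2 × 41
By Fermat: n is sum of two squares iff every prime p ≡ 3 (mod 4) appears to even power.
All primes ≡ 3 (mod 4) appear to even power.
Search a = 0, 1, 2, … for 1025 - a² a perfect square: first hit at a = 1: 1025 - 1 = 1024 = 32².
1025 = 1² + 32² = 1 + 1024 ✓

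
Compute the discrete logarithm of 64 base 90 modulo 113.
40

Baby-step giant-step with step n = ⌈√113⌉ = 11.
Baby steps 90^j mod 113 (j:value) for j=0..10: 0:1, 1:90, 2:77, 3:37, 4:53, 5:24, 6:13, 7:40, 8:97, 9:29, 10:11.
Giant-step multiplier: 90^(-11) ≡ 90^(112-11) = 90^101 ≡ 46 (mod 113).
Giant steps γ_i = 64·46^i mod 113: γ_0=64, γ_1=6, γ_2=50, γ_3=40 (in table at j=7).
x = i·n + j = 3·11 + 7 = 40.
Check: 90^40 ≡ 64 (mod 113).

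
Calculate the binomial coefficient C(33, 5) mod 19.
7

Using Lucas' theorem:
Write n=33 and k=5 in base 19:
n in base 19: [1, 14]
k in base 19: [0, 5]
C(33,5) mod 19 = ∏ C(n_i, k_i) mod 19
Digit binomials (mod 19): C(1,0) = 1; C(14,5) = 2002 ≡ 7
Product: 1 × 7 = 7 ≡ 7 (mod 19)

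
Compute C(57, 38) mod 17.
11

Using Lucas' theorem:
Write n=57 and k=38 in base 17:
n in base 17: [3, 6]
k in base 17: [2, 4]
C(57,38) mod 17 = ∏ C(n_i, k_i) mod 17
Digit binomials (mod 17): C(3,2) = 3; C(6,4) = 15
Product: 3 × 15 = 45 ≡ 11 (mod 17)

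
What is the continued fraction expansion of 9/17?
[0; 1, 1, 8]

Euclidean algorithm steps:
9 = 0 × 17 + 9
17 = 1 × 9 + 8
9 = 1 × 8 + 1
8 = 8 × 1 + 0
Continued fraction: [0; 1, 1, 8]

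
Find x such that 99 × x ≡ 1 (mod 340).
79

gcd(99, 340) = 1, so the inverse exists.
Extended Euclidean algorithm on (340, 99):
340 = 3 × 99 + 43  ⟹  43 = (1)·340 + (-3)·99
99 = 2 × 43 + 13  ⟹  13 = (-2)·340 + (7)·99
43 = 3 × 13 + 4  ⟹  4 = (7)·340 + (-24)·99
13 = 3 × 4 + 1  ⟹  1 = (-23)·340 + (79)·99
So (79)·99 ≡ 1 (mod 340), i.e. 99^(-1) ≡ 79 (mod 340).
Check: 99 × 79 = 7821 ≡ 1 (mod 340)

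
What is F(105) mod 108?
106

Matrix identity: Q^n = [[F_(n+1), F_n], [F_n, F_(n-1)]] with Q = [[1,1],[1,0]].
n = 105 = 1101001₂. Square-and-multiply, entries mod 108:
Q^1 = [[1,1],[1,0]]
Q^3 = (Q^1)²·Q = [[3,2],[2,1]]
Q^6 = (Q^3)² = [[13,8],[8,5]]
Q^13 = (Q^6)²·Q = [[53,17],[17,36]]
Q^26 = (Q^13)² = [[74,1],[1,73]]
Q^52 = (Q^26)² = [[77,39],[39,38]]
Q^105 = (Q^52)²·Q = [[55,106],[106,57]]
F_105 mod 108 = Q^105[0][1] = 106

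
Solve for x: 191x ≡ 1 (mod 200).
111

gcd(191, 200) = 1, so the inverse exists.
Extended Euclidean algorithm on (200, 191):
200 = 1 × 191 + 9  ⟹  9 = (1)·200 + (-1)·191
191 = 21 × 9 + 2  ⟹  2 = (-21)·200 + (22)·191
9 = 4 × 2 + 1  ⟹  1 = (85)·200 + (-89)·191
So (-89)·191 ≡ 1 (mod 200), i.e. 191^(-1) ≡ -89 ≡ 111 (mod 200).
Check: 191 × 111 = 21201 ≡ 1 (mod 200)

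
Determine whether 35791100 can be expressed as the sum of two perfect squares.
Not possible

Factorization: 35791100 = 2^2 × 5^2 × 71^3
By Fermat: n is sum of two squares iff every prime p ≡ 3 (mod 4) appears to even power.
Prime(s) ≡ 3 (mod 4) with odd exponent: [(71, 3)]
Therefore 35791100 cannot be expressed as a² + b².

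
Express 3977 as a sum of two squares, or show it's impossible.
16² + 61² (a=16, b=61)

Factorization: 3977 = 41 × 97
By Fermat: n is sum of two squares iff every prime p ≡ 3 (mod 4) appears to even power.
All primes ≡ 3 (mod 4) appear to even power.
Search a = 0, 1, 2, … for 3977 - a² a perfect square: first hit at a = 16: 3977 - 256 = 3721 = 61².
3977 = 16² + 61² = 256 + 3721 ✓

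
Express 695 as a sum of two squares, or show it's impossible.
Not possible

Factorization: 695 = 5 × 139
By Fermat: n is sum of two squares iff every prime p ≡ 3 (mod 4) appears to even power.
Prime(s) ≡ 3 (mod 4) with odd exponent: [(139, 1)]
Therefore 695 cannot be expressed as a² + b².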